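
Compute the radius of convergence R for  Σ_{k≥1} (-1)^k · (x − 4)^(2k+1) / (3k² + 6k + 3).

R = 1

Apply the ratio test: |a_{k+1}| / |a_k| = (3k² + 6k + 3)/(3(k+1)² + 6(k+1) + 3), which tends to 1 as k → ∞.
Writing y = (x − 4)², the series in y has radius 1, so |x − 4| < √(1) = 1 and R = 1.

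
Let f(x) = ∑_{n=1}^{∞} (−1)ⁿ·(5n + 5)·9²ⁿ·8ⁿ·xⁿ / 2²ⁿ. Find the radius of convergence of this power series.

R = 1/162

Ratio test: |a_{n+1}/a_n| = [(5(n+1) + 5)/(5n + 5)] · 81·8/4 → 162 as n → ∞.
Hence the series converges for |x| < 1/(162) = 1/162, so the radius of convergence is 1/162.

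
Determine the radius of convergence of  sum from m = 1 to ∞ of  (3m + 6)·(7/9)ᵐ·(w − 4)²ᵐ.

R = 3√7/7

By the ratio test, |a_{m+1}/a_m| = [(3(m+1) + 6)/(3m + 6)] · 7/9 → 7/9.
Writing y = (w − 4)², the series in y has radius 9/7, so |w − 4| < √(9/7) and R = 3√7/7.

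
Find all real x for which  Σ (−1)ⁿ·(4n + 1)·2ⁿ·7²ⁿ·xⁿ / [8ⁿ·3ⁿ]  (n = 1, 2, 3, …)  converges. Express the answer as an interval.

(-12/49, 12/49)

Apply the ratio test: |a_{n+1}| / |a_n| = [(4(n+1) + 1)/(4n + 1)] · 2·49/(8·3), which tends to 49/12 as n → ∞.
Hence the series converges for |x| < 1/(49/12) = 12/49, so the radius of convergence is 12/49.
When x = 12/49, the n-th term does not approach 0; divergence by the term test.
Endpoint x = -12/49: the terms have absolute value of order n, which does not tend to 0, so the series diverges by the divergence test.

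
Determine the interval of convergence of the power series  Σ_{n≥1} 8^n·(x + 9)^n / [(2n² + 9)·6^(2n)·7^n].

[-81/2, 45/2]

By the ratio test, |a_{n+1}/a_n| = [(2n² + 9)/(2(n+1)² + 9)] · 8/(36·7) → 2/63.
Thus R = 1/(2/63) = 63/2.
When x = 45/2, absolute convergence follows by limit comparison with Σ 1/n².
At x = -81/2: the series is dominated by a constant times Σ 1/n², which converges (p = 2 > 1).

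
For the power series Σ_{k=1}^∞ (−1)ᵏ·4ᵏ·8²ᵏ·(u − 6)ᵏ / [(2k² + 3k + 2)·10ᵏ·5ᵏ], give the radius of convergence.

R = 25/128

Ratio test: |a_{k+1}/a_k| = [(2k² + 3k + 2)/(2(k+1)² + 3(k+1) + 2)] · 4·64/(10·5) → 128/25 as k → ∞.
The series converges when 128/25 · |u − 6| < 1, giving R = 25/128.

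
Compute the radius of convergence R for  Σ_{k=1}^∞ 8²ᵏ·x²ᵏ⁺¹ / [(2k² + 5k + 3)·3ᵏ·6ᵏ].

Ratio test: |a_{k+1}/a_k| = [(2k² + 5k + 3)/(2(k+1)² + 5(k+1) + 3)] · 64/(3·6) → 32/9 as k → ∞.
Successive powers of x differ by 2, so the series converges when |x|² · 32/9 < 1, i.e. |x| < √(9/32). So R = 3√2/8.

R = 3√2/8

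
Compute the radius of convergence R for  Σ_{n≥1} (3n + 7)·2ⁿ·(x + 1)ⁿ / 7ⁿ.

Ratio test: |a_{n+1}/a_n| = [(3(n+1) + 7)/(3n + 7)] · 2/7 → 2/7 as n → ∞.
The series converges when 2/7 · |x + 1| < 1, giving R = 7/2.

R = 7/2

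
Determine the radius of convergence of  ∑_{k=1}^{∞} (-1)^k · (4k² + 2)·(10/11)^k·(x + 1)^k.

By the ratio test, |a_{k+1}/a_k| = [(4(k+1)² + 2)/(4k² + 2)] · 10/11 → 10/11.
Convergence for |x + 1| · 10/11 < 1, i.e. |x + 1| < 11/10. So R = 11/10.

R = 11/10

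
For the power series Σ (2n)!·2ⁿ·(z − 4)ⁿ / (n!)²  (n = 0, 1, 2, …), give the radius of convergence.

R = 1/8

Apply the ratio test: |a_{n+1}| / |a_n| = (2n+1)·(2n+2)/(n+1)² · 2, which tends to 8 as n → ∞.
Convergence for |z − 4| · 8 < 1, i.e. |z − 4| < 1/8. So R = 1/8.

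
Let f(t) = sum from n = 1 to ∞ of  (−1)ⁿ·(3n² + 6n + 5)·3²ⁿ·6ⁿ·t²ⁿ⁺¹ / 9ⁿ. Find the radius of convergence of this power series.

The ratio of consecutive coefficients is [(3(n+1)² + 6(n+1) + 5)/(3n² + 6n + 5)] · 9·6/9 → 6.
Writing y = t², the series in y has radius 1/6, so |t| < √(1/6) and R = √6/6.

R = √6/6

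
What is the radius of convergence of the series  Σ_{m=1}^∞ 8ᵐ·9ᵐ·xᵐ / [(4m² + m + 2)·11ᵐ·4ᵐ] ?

Ratio test: |a_{m+1}/a_m| = [(4m² + m + 2)/(4(m+1)² + (m+1) + 2)] · 8·9/(11·4) → 18/11 as m → ∞.
The series converges when 18/11 · |x| < 1, giving R = 11/18.

R = 11/18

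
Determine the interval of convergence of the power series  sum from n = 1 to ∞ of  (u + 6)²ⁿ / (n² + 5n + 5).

Ratio test: |a_{n+1}/a_n| = (n² + 5n + 5)/((n+1)² + 5(n+1) + 5) → 1 as n → ∞.
Writing y = (u + 6)², the series in y has radius 1, so |u + 6| < √(1) = 1 and R = 1.
Endpoint u = -5: the terms are on the order of 1/n², so the series converges absolutely by comparison with the p-series (p = 2 > 1).
At u = -7: the terms are on the order of 1/n², so the series converges absolutely by comparison with the p-series (p = 2 > 1).

[-7, -5]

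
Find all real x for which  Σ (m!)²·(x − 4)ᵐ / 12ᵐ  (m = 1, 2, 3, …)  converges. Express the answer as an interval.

Ratio test: |a_{m+1}/a_m| = (m+1)² · 1/12 → ∞ as m → ∞.
The terms grow without bound for any (x − 4) ≠ 0, so R = 0 (convergence only at x = 4).

{4}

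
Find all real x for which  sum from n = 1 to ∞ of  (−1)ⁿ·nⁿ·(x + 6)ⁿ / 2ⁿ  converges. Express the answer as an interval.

Applying the root test, |a_n|^(1/n) = n/2 → ∞.
The root grows without bound, so R = 0 (convergence only at x = -6).

{-6}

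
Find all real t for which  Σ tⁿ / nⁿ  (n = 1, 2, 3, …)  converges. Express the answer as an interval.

(−∞, ∞)

Root test: |a_n|^(1/n) = 1/n → 0.
Since the n-th root of |a_n| tends to 0, the series converges for all real t; R = ∞.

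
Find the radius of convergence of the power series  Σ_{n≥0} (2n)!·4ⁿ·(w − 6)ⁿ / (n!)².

Ratio test: |a_{n+1}/a_n| = (2n+1)·(2n+2)/(n+1)² · 4 → 16 as n → ∞.
Hence the series converges for |w − 6| < 1/(16) = 1/16, so the radius of convergence is 1/16.

R = 1/16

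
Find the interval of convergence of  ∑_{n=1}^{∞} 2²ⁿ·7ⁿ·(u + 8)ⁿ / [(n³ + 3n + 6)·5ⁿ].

Ratio test: |a_{n+1}/a_n| = [(n³ + 3n + 6)/((n+1)³ + 3(n+1) + 6)] · 4·7/5 → 28/5 as n → ∞.
Convergence for |u + 8| · 28/5 < 1, i.e. |u + 8| < 5/28. So R = 5/28.
Endpoint u = -219/28: the series is dominated by a constant times Σ 1/n³, which converges (p = 3 > 1).
Check u = -229/28: the terms are on the order of 1/n³, so the series converges absolutely by comparison with the p-series (p = 3 > 1).

[-229/28, -219/28]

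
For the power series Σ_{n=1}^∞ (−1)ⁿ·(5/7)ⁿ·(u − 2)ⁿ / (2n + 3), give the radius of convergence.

R = 7/5

Apply the ratio test: |a_{n+1}| / |a_n| = [(2n + 3)/(2(n+1) + 3)] · 5/7, which tends to 5/7 as n → ∞.
Convergence for |u − 2| · 5/7 < 1, i.e. |u − 2| < 7/5. So R = 7/5.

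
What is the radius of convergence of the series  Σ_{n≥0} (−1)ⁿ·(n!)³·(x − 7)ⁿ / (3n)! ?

Ratio test: |a_{n+1}/a_n| = (n+1)³/[(3n+1)·(3n+2)·(3n+3)] → 1/27 as n → ∞.
The series converges when 1/27 · |x − 7| < 1, giving R = 27.

R = 27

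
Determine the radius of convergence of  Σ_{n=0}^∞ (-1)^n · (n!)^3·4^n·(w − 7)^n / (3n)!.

R = 27/4

By the ratio test, |a_{n+1}/a_n| = (n+1)³/[(3n+1)·(3n+2)·(3n+3)] · 4 → 4/27.
Convergence for |w − 7| · 4/27 < 1, i.e. |w − 7| < 27/4. So R = 27/4.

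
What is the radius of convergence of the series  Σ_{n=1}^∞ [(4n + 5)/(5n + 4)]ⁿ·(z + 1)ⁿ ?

R = 5/4

Applying the root test, |a_n|^(1/n) = (4n + 5)/(5n + 4) → 4/5.
The series converges when 4/5 · |z + 1| < 1, giving R = 5/4.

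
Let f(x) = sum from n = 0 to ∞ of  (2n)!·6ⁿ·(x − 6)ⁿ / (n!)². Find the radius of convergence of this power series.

R = 1/24

Apply the ratio test: |a_{n+1}| / |a_n| = (2n+1)·(2n+2)/(n+1)² · 6, which tends to 24 as n → ∞.
Convergence for |x − 6| · 24 < 1, i.e. |x − 6| < 1/24. So R = 1/24.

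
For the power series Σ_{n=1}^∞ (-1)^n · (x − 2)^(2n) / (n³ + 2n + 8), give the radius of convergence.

By the ratio test, |a_{n+1}/a_n| = (n³ + 2n + 8)/((n+1)³ + 2(n+1) + 8) → 1.
Writing y = (x − 2)², the series in y has radius 1, so |x − 2| < √(1) = 1 and R = 1.

R = 1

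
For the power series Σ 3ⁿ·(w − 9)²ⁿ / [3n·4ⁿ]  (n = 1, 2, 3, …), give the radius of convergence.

Apply the ratio test: |a_{n+1}| / |a_n| = [3n/3(n+1)] · 3/4, which tends to 3/4 as n → ∞.
Writing y = (w − 9)², the series in y has radius 4/3, so |w − 9| < √(4/3) and R = 2√3/3.

R = 2√3/3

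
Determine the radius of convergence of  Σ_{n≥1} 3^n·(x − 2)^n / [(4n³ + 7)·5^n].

R = 5/3

Ratio test: |a_{n+1}/a_n| = [(4n³ + 7)/(4(n+1)³ + 7)] · 3/5 → 3/5 as n → ∞.
Hence the series converges for |x − 2| < 1/(3/5) = 5/3, so the radius of convergence is 5/3.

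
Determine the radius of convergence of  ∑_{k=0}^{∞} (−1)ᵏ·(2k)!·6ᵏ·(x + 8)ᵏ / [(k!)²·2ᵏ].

The ratio of consecutive coefficients is (2k+1)·(2k+2)/(k+1)² · 6/2 → 12.
Hence the series converges for |x + 8| < 1/(12) = 1/12, so the radius of convergence is 1/12.

R = 1/12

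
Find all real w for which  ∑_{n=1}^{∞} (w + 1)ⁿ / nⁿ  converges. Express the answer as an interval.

(−∞, ∞)

By the Cauchy root test, |a_n|^(1/n) = 1/n → 0.
Since the n-th root of |a_n| tends to 0, the series converges for all real w; R = ∞.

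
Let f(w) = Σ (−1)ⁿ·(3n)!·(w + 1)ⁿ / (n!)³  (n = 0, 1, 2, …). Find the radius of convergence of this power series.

R = 1/27

The ratio of consecutive coefficients is (3n+1)·(3n+2)·(3n+3)/(n+1)³ → 27.
The series converges when 27 · |w + 1| < 1, giving R = 1/27.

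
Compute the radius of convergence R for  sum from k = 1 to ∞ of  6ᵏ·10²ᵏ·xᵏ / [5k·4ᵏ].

Apply the ratio test: |a_{k+1}| / |a_k| = [5k/5(k+1)] · 6·100/4, which tends to 150 as k → ∞.
Hence the series converges for |x| < 1/(150) = 1/150, so the radius of convergence is 1/150.

R = 1/150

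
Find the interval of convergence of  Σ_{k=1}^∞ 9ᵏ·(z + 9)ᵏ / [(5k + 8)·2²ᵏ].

[-85/9, -77/9)

Ratio test: |a_{k+1}/a_k| = [(5k + 8)/(5(k+1) + 8)] · 9/4 → 9/4 as k → ∞.
Hence the series converges for |z + 9| < 1/(9/4) = 4/9, so the radius of convergence is 4/9.
Check z = -77/9: comparison with the harmonic series Σ 1/k shows the series diverges.
Check z = -85/9: convergence follows from the alternating series test (terms decrease monotonically to 0).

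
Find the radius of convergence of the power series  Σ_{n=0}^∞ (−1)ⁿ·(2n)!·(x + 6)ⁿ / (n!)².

Apply the ratio test: |a_{n+1}| / |a_n| = (2n+1)·(2n+2)/(n+1)², which tends to 4 as n → ∞.
Convergence for |x + 6| · 4 < 1, i.e. |x + 6| < 1/4. So R = 1/4.

R = 1/4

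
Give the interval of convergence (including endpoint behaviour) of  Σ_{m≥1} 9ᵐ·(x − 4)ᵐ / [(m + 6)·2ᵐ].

By the ratio test, |a_{m+1}/a_m| = [(m + 6)/((m+1) + 6)] · 9/2 → 9/2.
Hence the series converges for |x − 4| < 1/(9/2) = 2/9, so the radius of convergence is 2/9.
When x = 38/9, the terms are asymptotic to a nonzero constant times 1/m, so the series diverges by limit comparison with Σ 1/m.
At x = 34/9: convergence follows from the alternating series test (terms decrease monotonically to 0).

[34/9, 38/9)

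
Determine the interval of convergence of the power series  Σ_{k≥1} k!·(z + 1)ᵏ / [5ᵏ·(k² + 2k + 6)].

{-1}

The ratio of consecutive coefficients is (k+1) · 1/5 · (k² + 2k + 6)/((k+1)² + 2(k+1) + 6) → ∞.
Since the ratio → ∞, the series diverges for every z ≠ -1, and R = 0.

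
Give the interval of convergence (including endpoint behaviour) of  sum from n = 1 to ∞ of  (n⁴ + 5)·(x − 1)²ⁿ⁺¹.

(0, 2)

The ratio of consecutive coefficients is ((n+1)⁴ + 5)/(n⁴ + 5) → 1.
Since the exponent of (x − 1) increases by 2 each term, convergence requires |x − 1|² < 1, hence R = 1.
When x = 2, the n-th term does not approach 0; divergence by the term test.
Endpoint x = 0: the terms do not tend to 0, so the series diverges.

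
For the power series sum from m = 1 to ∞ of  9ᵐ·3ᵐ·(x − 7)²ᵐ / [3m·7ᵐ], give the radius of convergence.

By the ratio test, |a_{m+1}/a_m| = [3m/3(m+1)] · 9·3/7 → 27/7.
Writing y = (x − 7)², the series in y has radius 7/27, so |x − 7| < √(7/27) and R = √21/9.

R = √21/9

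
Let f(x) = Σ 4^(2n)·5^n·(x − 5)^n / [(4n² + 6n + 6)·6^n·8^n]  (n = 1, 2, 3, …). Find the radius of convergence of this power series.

Ratio test: |a_{n+1}/a_n| = [(4n² + 6n + 6)/(4(n+1)² + 6(n+1) + 6)] · 16·5/(6·8) → 5/3 as n → ∞.
Hence the series converges for |x − 5| < 1/(5/3) = 3/5, so the radius of convergence is 3/5.

R = 3/5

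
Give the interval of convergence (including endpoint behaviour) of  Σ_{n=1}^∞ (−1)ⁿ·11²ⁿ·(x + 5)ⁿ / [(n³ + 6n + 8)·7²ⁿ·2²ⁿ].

[-801/121, -409/121]

The ratio of consecutive coefficients is [(n³ + 6n + 8)/((n+1)³ + 6(n+1) + 8)] · 121/(49·4) → 121/196.
The series converges when 121/196 · |x + 5| < 1, giving R = 196/121.
At x = -409/121: the terms are on the order of 1/n³, so the series converges absolutely by comparison with the p-series (p = 3 > 1).
Check x = -801/121: the terms are on the order of 1/n³, so the series converges absolutely by comparison with the p-series (p = 3 > 1).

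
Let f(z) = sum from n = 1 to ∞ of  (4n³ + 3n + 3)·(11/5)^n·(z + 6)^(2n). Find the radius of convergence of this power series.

By the ratio test, |a_{n+1}/a_n| = [(4(n+1)³ + 3(n+1) + 3)/(4n³ + 3n + 3)] · 11/5 → 11/5.
Since the exponent of (z + 6) increases by 2 each term, convergence requires |z + 6|² < 5/11, hence R = √55/11.

R = √55/11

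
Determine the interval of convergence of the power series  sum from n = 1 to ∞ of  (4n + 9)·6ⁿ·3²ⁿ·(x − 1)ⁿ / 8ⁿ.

(23/27, 31/27)

The ratio of consecutive coefficients is [(4(n+1) + 9)/(4n + 9)] · 6·9/8 → 27/4.
Thus R = 1/(27/4) = 4/27.
When x = 31/27, the terms have absolute value of order n, which does not tend to 0, so the series diverges by the divergence test.
At x = 23/27: the terms have absolute value of order n, which does not tend to 0, so the series diverges by the divergence test.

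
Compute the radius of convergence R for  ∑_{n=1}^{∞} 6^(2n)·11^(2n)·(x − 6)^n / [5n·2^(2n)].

The ratio of consecutive coefficients is [5n/5(n+1)] · 36·121/4 → 1089.
Convergence for |x − 6| · 1089 < 1, i.e. |x − 6| < 1/1089. So R = 1/1089.

R = 1/1089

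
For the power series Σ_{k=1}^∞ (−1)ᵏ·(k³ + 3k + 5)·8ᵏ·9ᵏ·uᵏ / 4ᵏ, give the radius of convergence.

Ratio test: |a_{k+1}/a_k| = [((k+1)³ + 3(k+1) + 5)/(k³ + 3k + 5)] · 8·9/4 → 18 as k → ∞.
The series converges when 18 · |u| < 1, giving R = 1/18.

R = 1/18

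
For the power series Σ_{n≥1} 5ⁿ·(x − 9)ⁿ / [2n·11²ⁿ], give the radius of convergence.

R = 121/5

Apply the ratio test: |a_{n+1}| / |a_n| = [2n/2(n+1)] · 5/121, which tends to 5/121 as n → ∞.
The series converges when 5/121 · |x − 9| < 1, giving R = 121/5.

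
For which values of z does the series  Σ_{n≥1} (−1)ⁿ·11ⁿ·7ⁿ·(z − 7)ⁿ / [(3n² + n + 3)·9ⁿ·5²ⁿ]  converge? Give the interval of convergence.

Ratio test: |a_{n+1}/a_n| = [(3n² + n + 3)/(3(n+1)² + (n+1) + 3)] · 11·7/(9·25) → 77/225 as n → ∞.
Thus R = 1/(77/225) = 225/77.
At z = 764/77: the terms are on the order of 1/n², so the series converges absolutely by comparison with the p-series (p = 2 > 1).
Endpoint z = 314/77: the terms are on the order of 1/n², so the series converges absolutely by comparison with the p-series (p = 2 > 1).

[314/77, 764/77]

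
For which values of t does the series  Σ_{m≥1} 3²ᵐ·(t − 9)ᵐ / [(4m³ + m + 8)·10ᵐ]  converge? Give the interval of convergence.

The ratio of consecutive coefficients is [(4m³ + m + 8)/(4(m+1)³ + (m+1) + 8)] · 9/10 → 9/10.
The series converges when 9/10 · |t − 9| < 1, giving R = 10/9.
When t = 91/9, absolute convergence follows by limit comparison with Σ 1/m³.
When t = 71/9, the series is dominated by a constant times Σ 1/m³, which converges (p = 3 > 1).

[71/9, 91/9]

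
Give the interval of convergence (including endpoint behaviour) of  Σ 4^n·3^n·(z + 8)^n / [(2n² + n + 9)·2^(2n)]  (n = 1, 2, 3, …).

[-25/3, -23/3]

Ratio test: |a_{n+1}/a_n| = [(2n² + n + 9)/(2(n+1)² + (n+1) + 9)] · 4·3/4 → 3 as n → ∞.
Hence the series converges for |z + 8| < 1/(3) = 1/3, so the radius of convergence is 1/3.
Check z = -23/3: the terms are on the order of 1/n², so the series converges absolutely by comparison with the p-series (p = 2 > 1).
At z = -25/3: the series is dominated by a constant times Σ 1/n², which converges (p = 2 > 1).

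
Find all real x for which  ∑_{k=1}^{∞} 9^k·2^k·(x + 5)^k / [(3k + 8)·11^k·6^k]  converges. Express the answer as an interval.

By the ratio test, |a_{k+1}/a_k| = [(3k + 8)/(3(k+1) + 8)] · 9·2/(11·6) → 3/11.
Thus R = 1/(3/11) = 11/3.
Endpoint x = -4/3: the terms are asymptotic to a nonzero constant times 1/k, so the series diverges by limit comparison with Σ 1/k.
Check x = -26/3: convergence follows from the alternating series test (terms decrease monotonically to 0).

[-26/3, -4/3)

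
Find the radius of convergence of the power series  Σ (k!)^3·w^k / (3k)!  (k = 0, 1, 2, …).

The ratio of consecutive coefficients is (k+1)³/[(3k+1)·(3k+2)·(3k+3)] → 1/27.
The series converges when 1/27 · |w| < 1, giving R = 27.

R = 27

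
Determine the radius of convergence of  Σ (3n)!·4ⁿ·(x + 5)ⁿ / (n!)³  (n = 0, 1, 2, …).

R = 1/108

By the ratio test, |a_{n+1}/a_n| = (3n+1)·(3n+2)·(3n+3)/(n+1)³ · 4 → 108.
Thus R = 1/(108) = 1/108.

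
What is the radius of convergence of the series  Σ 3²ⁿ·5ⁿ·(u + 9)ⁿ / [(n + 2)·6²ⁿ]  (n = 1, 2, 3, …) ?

The ratio of consecutive coefficients is [(n + 2)/((n+1) + 2)] · 9·5/36 → 5/4.
Thus R = 1/(5/4) = 4/5.

R = 4/5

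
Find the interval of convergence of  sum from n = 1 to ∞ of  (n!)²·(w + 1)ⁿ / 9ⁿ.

{-1}

Apply the ratio test: |a_{n+1}| / |a_n| = (n+1)² · 1/9, which tends to ∞ as n → ∞.
The terms grow without bound for any (w + 1) ≠ 0, so R = 0 (convergence only at w = -1).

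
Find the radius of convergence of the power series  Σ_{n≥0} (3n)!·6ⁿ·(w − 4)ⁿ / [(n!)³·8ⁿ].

R = 4/81

Apply the ratio test: |a_{n+1}| / |a_n| = (3n+1)·(3n+2)·(3n+3)/(n+1)³ · 6/8, which tends to 81/4 as n → ∞.
Thus R = 1/(81/4) = 4/81.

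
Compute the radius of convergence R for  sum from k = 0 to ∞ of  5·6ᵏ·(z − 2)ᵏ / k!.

Ratio test: |a_{k+1}/a_k| = 5/5 · 6 · 1/(k+1) → 0 as k → ∞.
The limit is 0, so the series converges for all z; R = ∞.

R = ∞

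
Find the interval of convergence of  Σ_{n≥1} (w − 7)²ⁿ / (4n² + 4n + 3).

[6, 8]

The ratio of consecutive coefficients is (4n² + 4n + 3)/(4(n+1)² + 4(n+1) + 3) → 1.
Successive powers of (w − 7) differ by 2, so the series converges when |w − 7|² · 1 < 1, i.e. |w − 7| < √(1) = 1. So R = 1.
When w = 8, the terms are on the order of 1/n², so the series converges absolutely by comparison with the p-series (p = 2 > 1).
Endpoint w = 6: absolute convergence follows by limit comparison with Σ 1/n².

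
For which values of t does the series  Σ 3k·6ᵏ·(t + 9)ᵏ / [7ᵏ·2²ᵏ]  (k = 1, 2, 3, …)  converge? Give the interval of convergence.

(-41/3, -13/3)

By the ratio test, |a_{k+1}/a_k| = [3(k+1)/3k] · 6/(7·4) → 3/14.
Thus R = 1/(3/14) = 14/3.
Check t = -13/3: the terms have absolute value of order k, which does not tend to 0, so the series diverges by the divergence test.
Check t = -41/3: the terms have absolute value of order k, which does not tend to 0, so the series diverges by the divergence test.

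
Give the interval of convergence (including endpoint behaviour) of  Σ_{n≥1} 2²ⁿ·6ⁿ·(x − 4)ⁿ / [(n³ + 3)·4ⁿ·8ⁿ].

[8/3, 16/3]

Apply the ratio test: |a_{n+1}| / |a_n| = [(n³ + 3)/((n+1)³ + 3)] · 4·6/(4·8), which tends to 3/4 as n → ∞.
Thus R = 1/(3/4) = 4/3.
When x = 16/3, absolute convergence follows by limit comparison with Σ 1/n³.
Endpoint x = 8/3: the series is dominated by a constant times Σ 1/n³, which converges (p = 3 > 1).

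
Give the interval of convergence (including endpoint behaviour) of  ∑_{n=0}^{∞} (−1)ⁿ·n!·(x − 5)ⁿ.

Ratio test: |a_{n+1}/a_n| = (n+1) → ∞ as n → ∞.
The terms grow without bound for any (x − 5) ≠ 0, so R = 0 (convergence only at x = 5).

{5}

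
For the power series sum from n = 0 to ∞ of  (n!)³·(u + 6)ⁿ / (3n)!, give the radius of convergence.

Ratio test: |a_{n+1}/a_n| = (n+1)³/[(3n+1)·(3n+2)·(3n+3)] → 1/27 as n → ∞.
Hence the series converges for |u + 6| < 1/(1/27) = 27, so the radius of convergence is 27.

R = 27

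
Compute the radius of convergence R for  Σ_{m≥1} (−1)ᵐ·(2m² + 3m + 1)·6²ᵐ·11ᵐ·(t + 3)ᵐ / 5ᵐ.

The ratio of consecutive coefficients is [(2(m+1)² + 3(m+1) + 1)/(2m² + 3m + 1)] · 36·11/5 → 396/5.
Thus R = 1/(396/5) = 5/396.

R = 5/396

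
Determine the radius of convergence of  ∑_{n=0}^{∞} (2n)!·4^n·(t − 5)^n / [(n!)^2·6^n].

R = 3/8

By the ratio test, |a_{n+1}/a_n| = (2n+1)·(2n+2)/(n+1)² · 4/6 → 8/3.
Thus R = 1/(8/3) = 3/8.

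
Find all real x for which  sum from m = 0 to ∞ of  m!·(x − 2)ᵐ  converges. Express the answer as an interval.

{2}

The ratio of consecutive coefficients is (m+1) → ∞.
The ratio grows without bound, so the series diverges whenever (x − 2) ≠ 0; it converges only at x = 2. R = 0.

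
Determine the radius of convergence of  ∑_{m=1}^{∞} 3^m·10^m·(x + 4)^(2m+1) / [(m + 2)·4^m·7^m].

R = √210/15

The ratio of consecutive coefficients is [(m + 2)/((m+1) + 2)] · 3·10/(4·7) → 15/14.
Writing y = (x + 4)², the series in y has radius 14/15, so |x + 4| < √(14/15) and R = √210/15.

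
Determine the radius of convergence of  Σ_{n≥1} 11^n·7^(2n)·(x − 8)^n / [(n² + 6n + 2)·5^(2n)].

R = 25/539

By the ratio test, |a_{n+1}/a_n| = [(n² + 6n + 2)/((n+1)² + 6(n+1) + 2)] · 11·49/25 → 539/25.
Hence the series converges for |x − 8| < 1/(539/25) = 25/539, so the radius of convergence is 25/539.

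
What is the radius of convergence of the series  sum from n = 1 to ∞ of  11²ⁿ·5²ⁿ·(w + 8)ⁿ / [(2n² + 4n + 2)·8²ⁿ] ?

By the ratio test, |a_{n+1}/a_n| = [(2n² + 4n + 2)/(2(n+1)² + 4(n+1) + 2)] · 121·25/64 → 3025/64.
Convergence for |w + 8| · 3025/64 < 1, i.e. |w + 8| < 64/3025. So R = 64/3025.

R = 64/3025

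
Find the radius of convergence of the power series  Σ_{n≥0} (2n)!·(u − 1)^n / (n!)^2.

R = 1/4

Ratio test: |a_{n+1}/a_n| = (2n+1)·(2n+2)/(n+1)² → 4 as n → ∞.
Thus R = 1/(4) = 1/4.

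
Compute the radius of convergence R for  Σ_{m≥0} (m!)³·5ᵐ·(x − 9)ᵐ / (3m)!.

The ratio of consecutive coefficients is (m+1)³/[(3m+1)·(3m+2)·(3m+3)] · 5 → 5/27.
Thus R = 1/(5/27) = 27/5.

R = 27/5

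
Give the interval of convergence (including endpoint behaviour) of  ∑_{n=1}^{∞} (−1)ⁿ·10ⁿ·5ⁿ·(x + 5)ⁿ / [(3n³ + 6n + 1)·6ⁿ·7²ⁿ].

The ratio of consecutive coefficients is [(3n³ + 6n + 1)/(3(n+1)³ + 6(n+1) + 1)] · 10·5/(6·49) → 25/147.
Convergence for |x + 5| · 25/147 < 1, i.e. |x + 5| < 147/25. So R = 147/25.
Check x = 22/25: the series is dominated by a constant times Σ 1/n³, which converges (p = 3 > 1).
Check x = -272/25: the series is dominated by a constant times Σ 1/n³, which converges (p = 3 > 1).

[-272/25, 22/25]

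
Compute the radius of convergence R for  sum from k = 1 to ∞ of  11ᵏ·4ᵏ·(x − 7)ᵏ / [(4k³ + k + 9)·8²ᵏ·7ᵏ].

Ratio test: |a_{k+1}/a_k| = [(4k³ + k + 9)/(4(k+1)³ + (k+1) + 9)] · 11·4/(64·7) → 11/112 as k → ∞.
Convergence for |x − 7| · 11/112 < 1, i.e. |x − 7| < 112/11. So R = 112/11.

R = 112/11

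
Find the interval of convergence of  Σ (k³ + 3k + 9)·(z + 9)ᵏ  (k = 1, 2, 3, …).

The ratio of consecutive coefficients is ((k+1)³ + 3(k+1) + 9)/(k³ + 3k + 9) → 1.
Convergence for |z + 9| < 1, so R = 1.
Check z = -8: the terms have absolute value of order k³, which does not tend to 0, so the series diverges by the divergence test.
Endpoint z = -10: the terms have absolute value of order k³, which does not tend to 0, so the series diverges by the divergence test.

(-10, -8)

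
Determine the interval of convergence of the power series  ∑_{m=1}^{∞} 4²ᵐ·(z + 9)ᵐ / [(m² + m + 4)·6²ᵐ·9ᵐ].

The ratio of consecutive coefficients is [(m² + m + 4)/((m+1)² + (m+1) + 4)] · 16/(36·9) → 4/81.
Convergence for |z + 9| · 4/81 < 1, i.e. |z + 9| < 81/4. So R = 81/4.
Check z = 45/4: absolute convergence follows by limit comparison with Σ 1/m².
At z = -117/4: the series is dominated by a constant times Σ 1/m², which converges (p = 2 > 1).

[-117/4, 45/4]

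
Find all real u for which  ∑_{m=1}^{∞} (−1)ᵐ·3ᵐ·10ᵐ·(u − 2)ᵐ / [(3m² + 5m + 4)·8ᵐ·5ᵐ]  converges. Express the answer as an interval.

The ratio of consecutive coefficients is [(3m² + 5m + 4)/(3(m+1)² + 5(m+1) + 4)] · 3·10/(8·5) → 3/4.
The series converges when 3/4 · |u − 2| < 1, giving R = 4/3.
At u = 10/3: the terms are on the order of 1/m², so the series converges absolutely by comparison with the p-series (p = 2 > 1).
Check u = 2/3: absolute convergence follows by limit comparison with Σ 1/m².

[2/3, 10/3]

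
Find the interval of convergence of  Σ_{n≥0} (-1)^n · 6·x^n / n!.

Ratio test: |a_{n+1}/a_n| = 6/6 · 1/(n+1) → 0 as n → ∞.
The limit is 0, so the series converges for all x; R = ∞.

(−∞, ∞)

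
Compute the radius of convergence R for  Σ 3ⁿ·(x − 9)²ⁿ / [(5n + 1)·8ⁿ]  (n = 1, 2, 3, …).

R = 2√6/3

By the ratio test, |a_{n+1}/a_n| = [(5n + 1)/(5(n+1) + 1)] · 3/8 → 3/8.
Successive powers of (x − 9) differ by 2, so the series converges when |x − 9|² · 3/8 < 1, i.e. |x − 9| < √(8/3). So R = 2√6/3.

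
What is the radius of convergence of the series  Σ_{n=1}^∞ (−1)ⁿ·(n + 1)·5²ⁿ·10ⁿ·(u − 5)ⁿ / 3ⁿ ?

R = 3/250

By the ratio test, |a_{n+1}/a_n| = [((n+1) + 1)/(n + 1)] · 25·10/3 → 250/3.
Hence the series converges for |u − 5| < 1/(250/3) = 3/250, so the radius of convergence is 3/250.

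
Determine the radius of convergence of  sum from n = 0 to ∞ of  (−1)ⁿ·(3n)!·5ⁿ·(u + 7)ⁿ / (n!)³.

R = 1/135

By the ratio test, |a_{n+1}/a_n| = (3n+1)·(3n+2)·(3n+3)/(n+1)³ · 5 → 135.
Thus R = 1/(135) = 1/135.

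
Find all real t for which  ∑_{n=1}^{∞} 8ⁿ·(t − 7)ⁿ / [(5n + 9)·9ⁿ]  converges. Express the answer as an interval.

Ratio test: |a_{n+1}/a_n| = [(5n + 9)/(5(n+1) + 9)] · 8/9 → 8/9 as n → ∞.
Thus R = 1/(8/9) = 9/8.
When t = 65/8, the terms behave like c/n; limit comparison with the harmonic series gives divergence.
When t = 47/8, convergence follows from the alternating series test (terms decrease monotonically to 0).

[47/8, 65/8)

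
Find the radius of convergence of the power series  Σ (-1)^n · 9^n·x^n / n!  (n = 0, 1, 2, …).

Ratio test: |a_{n+1}/a_n| = 9 · 1/(n+1) → 0 as n → ∞.
Since the limit is 0 < 1 for every x, the series converges on all of ℝ and R = ∞.

R = ∞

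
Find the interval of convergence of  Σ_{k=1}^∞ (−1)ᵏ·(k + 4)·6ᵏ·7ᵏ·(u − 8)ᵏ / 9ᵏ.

(109/14, 115/14)

The ratio of consecutive coefficients is [((k+1) + 4)/(k + 4)] · 6·7/9 → 14/3.
The series converges when 14/3 · |u − 8| < 1, giving R = 3/14.
Check u = 115/14: the terms have absolute value of order k, which does not tend to 0, so the series diverges by the divergence test.
When u = 109/14, the terms do not tend to 0, so the series diverges.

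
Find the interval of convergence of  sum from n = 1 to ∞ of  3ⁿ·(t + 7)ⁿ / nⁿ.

Applying the root test, |a_n|^(1/n) = 3/n → 0.
The limit is 0 for every t, so R = ∞.

(−∞, ∞)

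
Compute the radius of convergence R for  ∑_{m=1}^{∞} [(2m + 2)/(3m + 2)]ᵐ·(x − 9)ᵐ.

R = 3/2

Applying the root test, |a_m|^(1/m) = (2m + 2)/(3m + 2) → 2/3.
Convergence for |x − 9| · 2/3 < 1, i.e. |x − 9| < 3/2. So R = 3/2.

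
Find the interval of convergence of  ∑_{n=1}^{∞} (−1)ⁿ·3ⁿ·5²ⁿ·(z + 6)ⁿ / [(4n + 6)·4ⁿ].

(-454/75, -446/75]

By the ratio test, |a_{n+1}/a_n| = [(4n + 6)/(4(n+1) + 6)] · 3·25/4 → 75/4.
Thus R = 1/(75/4) = 4/75.
Endpoint z = -446/75: an alternating series whose terms decrease to 0 in absolute value, so it converges by the Leibniz criterion.
At z = -454/75: comparison with the harmonic series Σ 1/n shows the series diverges.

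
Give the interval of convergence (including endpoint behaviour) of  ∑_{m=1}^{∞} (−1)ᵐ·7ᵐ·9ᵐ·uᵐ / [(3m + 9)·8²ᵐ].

(-64/63, 64/63]

By the ratio test, |a_{m+1}/a_m| = [(3m + 9)/(3(m+1) + 9)] · 7·9/64 → 63/64.
Thus R = 1/(63/64) = 64/63.
Endpoint u = 64/63: convergence follows from the alternating series test (terms decrease monotonically to 0).
Endpoint u = -64/63: the terms behave like c/m; limit comparison with the harmonic series gives divergence.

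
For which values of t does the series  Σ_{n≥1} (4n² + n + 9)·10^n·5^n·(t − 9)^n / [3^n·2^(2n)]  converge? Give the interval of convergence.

Apply the ratio test: |a_{n+1}| / |a_n| = [(4(n+1)² + (n+1) + 9)/(4n² + n + 9)] · 10·5/(3·4), which tends to 25/6 as n → ∞.
The series converges when 25/6 · |t − 9| < 1, giving R = 6/25.
Check t = 231/25: the n-th term does not approach 0; divergence by the term test.
At t = 219/25: the n-th term does not approach 0; divergence by the term test.

(219/25, 231/25)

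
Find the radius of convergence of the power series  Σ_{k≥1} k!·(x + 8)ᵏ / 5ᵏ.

Apply the ratio test: |a_{k+1}| / |a_k| = (k+1) · 1/5, which tends to ∞ as k → ∞.
The terms grow without bound for any (x + 8) ≠ 0, so R = 0 (convergence only at x = -8).

R = 0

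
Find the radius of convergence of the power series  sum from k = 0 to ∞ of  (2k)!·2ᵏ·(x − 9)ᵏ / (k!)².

R = 1/8

Apply the ratio test: |a_{k+1}| / |a_k| = (2k+1)·(2k+2)/(k+1)² · 2, which tends to 8 as k → ∞.
Hence the series converges for |x − 9| < 1/(8) = 1/8, so the radius of convergence is 1/8.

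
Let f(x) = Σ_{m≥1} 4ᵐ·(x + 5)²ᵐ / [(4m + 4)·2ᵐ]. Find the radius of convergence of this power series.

R = √2/2

By the ratio test, |a_{m+1}/a_m| = [(4m + 4)/(4(m+1) + 4)] · 4/2 → 2.
Writing y = (x + 5)², the series in y has radius 1/2, so |x + 5| < √(1/2) and R = √2/2.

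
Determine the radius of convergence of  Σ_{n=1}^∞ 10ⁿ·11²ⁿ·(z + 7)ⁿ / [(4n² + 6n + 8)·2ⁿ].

The ratio of consecutive coefficients is [(4n² + 6n + 8)/(4(n+1)² + 6(n+1) + 8)] · 10·121/2 → 605.
Convergence for |z + 7| · 605 < 1, i.e. |z + 7| < 1/605. So R = 1/605.

R = 1/605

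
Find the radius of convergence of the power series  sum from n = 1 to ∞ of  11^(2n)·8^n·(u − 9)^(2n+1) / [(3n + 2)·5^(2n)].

By the ratio test, |a_{n+1}/a_n| = [(3n + 2)/(3(n+1) + 2)] · 121·8/25 → 968/25.
Successive powers of (u − 9) differ by 2, so the series converges when |u − 9|² · 968/25 < 1, i.e. |u − 9| < √(25/968). So R = 5√2/44.

R = 5√2/44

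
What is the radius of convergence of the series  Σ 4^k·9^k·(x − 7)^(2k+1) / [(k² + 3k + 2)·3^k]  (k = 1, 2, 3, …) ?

R = √3/6

The ratio of consecutive coefficients is [(k² + 3k + 2)/((k+1)² + 3(k+1) + 2)] · 4·9/3 → 12.
Since the exponent of (x − 7) increases by 2 each term, convergence requires |x − 7|² < 1/12, hence R = √3/6.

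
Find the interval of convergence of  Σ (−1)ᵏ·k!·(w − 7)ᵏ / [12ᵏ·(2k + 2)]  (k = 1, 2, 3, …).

{7}

By the ratio test, |a_{k+1}/a_k| = (k+1) · 1/12 · (2k + 2)/(2(k+1) + 2) → ∞.
The ratio grows without bound, so the series diverges whenever (w − 7) ≠ 0; it converges only at w = 7. R = 0.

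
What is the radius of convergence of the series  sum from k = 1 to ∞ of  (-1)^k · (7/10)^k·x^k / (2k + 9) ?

By the ratio test, |a_{k+1}/a_k| = [(2k + 9)/(2(k+1) + 9)] · 7/10 → 7/10.
The series converges when 7/10 · |x| < 1, giving R = 10/7.

R = 10/7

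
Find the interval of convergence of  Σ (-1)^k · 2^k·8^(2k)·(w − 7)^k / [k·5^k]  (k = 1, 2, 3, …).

The ratio of consecutive coefficients is [k/(k+1)] · 2·64/5 → 128/5.
The series converges when 128/5 · |w − 7| < 1, giving R = 5/128.
At w = 901/128: convergence follows from the alternating series test (terms decrease monotonically to 0).
Endpoint w = 891/128: the terms are asymptotic to a nonzero constant times 1/k, so the series diverges by limit comparison with Σ 1/k.

(891/128, 901/128]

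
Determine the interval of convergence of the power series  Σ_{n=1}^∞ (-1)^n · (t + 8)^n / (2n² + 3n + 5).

By the ratio test, |a_{n+1}/a_n| = (2n² + 3n + 5)/(2(n+1)² + 3(n+1) + 5) → 1.
Hence R = 1.
When t = -7, absolute convergence follows by limit comparison with Σ 1/n².
At t = -9: the series is dominated by a constant times Σ 1/n², which converges (p = 2 > 1).

[-9, -7]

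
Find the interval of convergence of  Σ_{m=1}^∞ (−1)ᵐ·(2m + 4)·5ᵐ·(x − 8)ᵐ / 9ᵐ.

(31/5, 49/5)

By the ratio test, |a_{m+1}/a_m| = [(2(m+1) + 4)/(2m + 4)] · 5/9 → 5/9.
Convergence for |x − 8| · 5/9 < 1, i.e. |x − 8| < 9/5. So R = 9/5.
When x = 49/5, the terms have absolute value of order m, which does not tend to 0, so the series diverges by the divergence test.
When x = 31/5, the m-th term does not approach 0; divergence by the term test.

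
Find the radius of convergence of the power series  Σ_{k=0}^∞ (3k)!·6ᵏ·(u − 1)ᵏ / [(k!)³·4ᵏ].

By the ratio test, |a_{k+1}/a_k| = (3k+1)·(3k+2)·(3k+3)/(k+1)³ · 6/4 → 81/2.
Convergence for |u − 1| · 81/2 < 1, i.e. |u − 1| < 2/81. So R = 2/81.

R = 2/81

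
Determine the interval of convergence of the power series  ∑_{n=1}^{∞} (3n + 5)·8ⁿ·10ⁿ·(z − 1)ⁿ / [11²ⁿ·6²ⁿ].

(-1069/20, 1109/20)

By the ratio test, |a_{n+1}/a_n| = [(3(n+1) + 5)/(3n + 5)] · 8·10/(121·36) → 20/1089.
Convergence for |z − 1| · 20/1089 < 1, i.e. |z − 1| < 1089/20. So R = 1089/20.
At z = 1109/20: the terms do not tend to 0, so the series diverges.
When z = -1069/20, the terms have absolute value of order n, which does not tend to 0, so the series diverges by the divergence test.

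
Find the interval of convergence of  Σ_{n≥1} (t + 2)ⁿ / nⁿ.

(−∞, ∞)

Applying the root test, |a_n|^(1/n) = 1/n → 0.
The limit is 0 for every t, so R = ∞.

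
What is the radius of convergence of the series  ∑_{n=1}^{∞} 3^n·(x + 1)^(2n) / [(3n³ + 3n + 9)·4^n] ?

By the ratio test, |a_{n+1}/a_n| = [(3n³ + 3n + 9)/(3(n+1)³ + 3(n+1) + 9)] · 3/4 → 3/4.
Writing y = (x + 1)², the series in y has radius 4/3, so |x + 1| < √(4/3) and R = 2√3/3.

R = 2√3/3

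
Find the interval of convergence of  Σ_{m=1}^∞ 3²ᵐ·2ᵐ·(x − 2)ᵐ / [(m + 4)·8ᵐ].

The ratio of consecutive coefficients is [(m + 4)/((m+1) + 4)] · 9·2/8 → 9/4.
Convergence for |x − 2| · 9/4 < 1, i.e. |x − 2| < 4/9. So R = 4/9.
When x = 22/9, comparison with the harmonic series Σ 1/m shows the series diverges.
Endpoint x = 14/9: an alternating series whose terms decrease to 0 in absolute value, so it converges by the Leibniz criterion.

[14/9, 22/9)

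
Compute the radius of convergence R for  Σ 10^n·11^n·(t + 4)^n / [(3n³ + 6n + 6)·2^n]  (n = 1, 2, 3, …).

By the ratio test, |a_{n+1}/a_n| = [(3n³ + 6n + 6)/(3(n+1)³ + 6(n+1) + 6)] · 10·11/2 → 55.
The series converges when 55 · |t + 4| < 1, giving R = 1/55.

R = 1/55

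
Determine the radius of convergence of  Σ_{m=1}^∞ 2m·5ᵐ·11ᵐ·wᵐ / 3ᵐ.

R = 3/55

The ratio of consecutive coefficients is [2(m+1)/2m] · 5·11/3 → 55/3.
Convergence for |w| · 55/3 < 1, i.e. |w| < 3/55. So R = 3/55.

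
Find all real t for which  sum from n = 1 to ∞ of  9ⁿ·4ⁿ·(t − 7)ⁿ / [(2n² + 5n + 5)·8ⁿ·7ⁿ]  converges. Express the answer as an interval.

Apply the ratio test: |a_{n+1}| / |a_n| = [(2n² + 5n + 5)/(2(n+1)² + 5(n+1) + 5)] · 9·4/(8·7), which tends to 9/14 as n → ∞.
Convergence for |t − 7| · 9/14 < 1, i.e. |t − 7| < 14/9. So R = 14/9.
Endpoint t = 77/9: absolute convergence follows by limit comparison with Σ 1/n².
Endpoint t = 49/9: absolute convergence follows by limit comparison with Σ 1/n².

[49/9, 77/9]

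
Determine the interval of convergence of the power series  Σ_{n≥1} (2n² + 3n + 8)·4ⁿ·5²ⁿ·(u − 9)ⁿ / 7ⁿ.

(893/100, 907/100)

Ratio test: |a_{n+1}/a_n| = [(2(n+1)² + 3(n+1) + 8)/(2n² + 3n + 8)] · 4·25/7 → 100/7 as n → ∞.
Convergence for |u − 9| · 100/7 < 1, i.e. |u − 9| < 7/100. So R = 7/100.
When u = 907/100, the terms do not tend to 0, so the series diverges.
When u = 893/100, the terms do not tend to 0, so the series diverges.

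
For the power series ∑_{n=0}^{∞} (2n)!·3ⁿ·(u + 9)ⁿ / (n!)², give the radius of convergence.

R = 1/12

By the ratio test, |a_{n+1}/a_n| = (2n+1)·(2n+2)/(n+1)² · 3 → 12.
Convergence for |u + 9| · 12 < 1, i.e. |u + 9| < 1/12. So R = 1/12.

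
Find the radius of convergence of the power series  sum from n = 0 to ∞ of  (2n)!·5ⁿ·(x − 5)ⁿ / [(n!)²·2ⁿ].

R = 1/10

Ratio test: |a_{n+1}/a_n| = (2n+1)·(2n+2)/(n+1)² · 5/2 → 10 as n → ∞.
Convergence for |x − 5| · 10 < 1, i.e. |x − 5| < 1/10. So R = 1/10.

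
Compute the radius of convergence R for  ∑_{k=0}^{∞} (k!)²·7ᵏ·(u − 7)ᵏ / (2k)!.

By the ratio test, |a_{k+1}/a_k| = (k+1)²/[(2k+1)·(2k+2)] · 7 → 7/4.
The series converges when 7/4 · |u − 7| < 1, giving R = 4/7.

R = 4/7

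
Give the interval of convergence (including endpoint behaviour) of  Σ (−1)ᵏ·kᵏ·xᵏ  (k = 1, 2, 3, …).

{0}

Root test: |a_k|^(1/k) = k → ∞.
Since the k-th root of |a_k| is unbounded, the series converges only at x = 0; R = 0.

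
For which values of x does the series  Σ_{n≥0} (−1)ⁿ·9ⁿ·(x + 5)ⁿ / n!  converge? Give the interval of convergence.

(−∞, ∞)

Ratio test: |a_{n+1}/a_n| = 9 · 1/(n+1) → 0 as n → ∞.
The limit is 0, so the series converges for all x; R = ∞.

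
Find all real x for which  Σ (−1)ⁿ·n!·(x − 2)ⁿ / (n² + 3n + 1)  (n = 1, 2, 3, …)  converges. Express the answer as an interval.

Apply the ratio test: |a_{n+1}| / |a_n| = (n+1) · (n² + 3n + 1)/((n+1)² + 3(n+1) + 1), which tends to ∞ as n → ∞.
Since the ratio → ∞, the series diverges for every x ≠ 2, and R = 0.

{2}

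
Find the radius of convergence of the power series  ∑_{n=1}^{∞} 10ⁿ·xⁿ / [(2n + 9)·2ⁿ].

Ratio test: |a_{n+1}/a_n| = [(2n + 9)/(2(n+1) + 9)] · 10/2 → 5 as n → ∞.
The series converges when 5 · |x| < 1, giving R = 1/5.

R = 1/5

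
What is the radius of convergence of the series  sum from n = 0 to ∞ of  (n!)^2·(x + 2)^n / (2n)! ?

Ratio test: |a_{n+1}/a_n| = (n+1)²/[(2n+1)·(2n+2)] → 1/4 as n → ∞.
Thus R = 1/(1/4) = 4.

R = 4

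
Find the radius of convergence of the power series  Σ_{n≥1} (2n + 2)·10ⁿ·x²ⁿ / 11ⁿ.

R = √110/10

By the ratio test, |a_{n+1}/a_n| = [(2(n+1) + 2)/(2n + 2)] · 10/11 → 10/11.
Writing y = x², the series in y has radius 11/10, so |x| < √(11/10) and R = √110/10.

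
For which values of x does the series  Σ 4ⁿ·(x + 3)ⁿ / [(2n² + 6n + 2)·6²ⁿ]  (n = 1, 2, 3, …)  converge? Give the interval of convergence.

[-12, 6]

Ratio test: |a_{n+1}/a_n| = [(2n² + 6n + 2)/(2(n+1)² + 6(n+1) + 2)] · 4/36 → 1/9 as n → ∞.
Hence the series converges for |x + 3| < 1/(1/9) = 9, so the radius of convergence is 9.
At x = 6: the terms are on the order of 1/n², so the series converges absolutely by comparison with the p-series (p = 2 > 1).
At x = -12: absolute convergence follows by limit comparison with Σ 1/n².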